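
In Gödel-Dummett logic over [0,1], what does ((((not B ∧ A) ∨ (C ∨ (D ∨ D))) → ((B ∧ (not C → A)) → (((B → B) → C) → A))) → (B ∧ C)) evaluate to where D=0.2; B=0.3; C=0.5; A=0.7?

0.30

not B: Gödel ¬ of 0.3 = 0 (operand ≠ 0)
(not B ∧ A) = min(0, 0.7) = 0
(D ∨ D) = max(0.2, 0.2) = 0.2
(C ∨ (D ∨ D)) = max(0.5, 0.2) = 0.5
((not B ∧ A) ∨ (C ∨ (D ∨ D))) = max(0, 0.5) = 0.5
not C: Gödel ¬ of 0.5 = 0 (operand ≠ 0)
(not C → A): 0 ≤ 0.7, so result = 1
(B ∧ (not C → A)) = min(0.3, 1) = 0.3
(B → B): 0.3 ≤ 0.3, so result = 1
((B → B) → C): 1 > 0.5, so result = 0.5
(((B → B) → C) → A): 0.5 ≤ 0.7, so result = 1
((B ∧ (not C → A)) → (((B → B) → C) → A)): 0.3 ≤ 1, so result = 1
(((not B ∧ A) ∨ (C ∨ (D ∨ D))) → ((B ∧ (not C → A)) → (((B → B) → C) → A))): 0.5 ≤ 1, so result = 1
(B ∧ C) = min(0.3, 0.5) = 0.3
((((not B ∧ A) ∨ (C ∨ (D ∨ D))) → ((B ∧ (not C → A)) → (((B → B) → C) → A))) → (B ∧ C)): 1 > 0.3, so result = 0.3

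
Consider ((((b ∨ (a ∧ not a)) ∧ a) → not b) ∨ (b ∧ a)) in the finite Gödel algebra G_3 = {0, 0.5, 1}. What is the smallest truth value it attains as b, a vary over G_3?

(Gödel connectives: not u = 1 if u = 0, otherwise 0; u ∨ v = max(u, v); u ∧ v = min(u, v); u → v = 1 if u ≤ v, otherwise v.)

The minimum is attained at b = 0.5, a = 0.5:
  not a: Gödel ¬ of 0.5 = 0 (operand ≠ 0)
  (a ∧ not a) = min(0.5, 0) = 0
  (b ∨ (a ∧ not a)) = max(0.5, 0) = 0.5
  ((b ∨ (a ∧ not a)) ∧ a) = min(0.5, 0.5) = 0.5
  not b: Gödel ¬ of 0.5 = 0 (operand ≠ 0)
  (((b ∨ (a ∧ not a)) ∧ a) → not b): 0.5 > 0, so result = 0
  (b ∧ a) = min(0.5, 0.5) = 0.5
  ((((b ∨ (a ∧ not a)) ∧ a) → not b) ∨ (b ∧ a)) = max(0, 0.5) = 0.5
Checking all 9 assignments confirms none give a value below 0.50.

0.50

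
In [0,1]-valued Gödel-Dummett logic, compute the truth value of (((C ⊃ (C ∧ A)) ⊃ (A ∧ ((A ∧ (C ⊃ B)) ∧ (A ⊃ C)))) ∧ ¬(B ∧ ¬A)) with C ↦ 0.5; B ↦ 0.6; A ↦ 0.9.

(C ∧ A) = min(0.5, 0.9) = 0.5
(C ⊃ (C ∧ A)): 0.5 ≤ 0.5, so result = 1
(C ⊃ B): 0.5 ≤ 0.6, so result = 1
(A ∧ (C ⊃ B)) = min(0.9, 1) = 0.9
(A ⊃ C): 0.9 > 0.5, so result = 0.5
((A ∧ (C ⊃ B)) ∧ (A ⊃ C)) = min(0.9, 0.5) = 0.5
(A ∧ ((A ∧ (C ⊃ B)) ∧ (A ⊃ C))) = min(0.9, 0.5) = 0.5
((C ⊃ (C ∧ A)) ⊃ (A ∧ ((A ∧ (C ⊃ B)) ∧ (A ⊃ C)))): 1 > 0.5, so result = 0.5
¬A: Gödel ¬ of 0.9 = 0 (operand ≠ 0)
(B ∧ ¬A) = min(0.6, 0) = 0
¬(B ∧ ¬A): Gödel ¬ of 0 = 1 (operand is 0)
(((C ⊃ (C ∧ A)) ⊃ (A ∧ ((A ∧ (C ⊃ B)) ∧ (A ⊃ C)))) ∧ ¬(B ∧ ¬A)) = min(0.5, 1) = 0.5

0.50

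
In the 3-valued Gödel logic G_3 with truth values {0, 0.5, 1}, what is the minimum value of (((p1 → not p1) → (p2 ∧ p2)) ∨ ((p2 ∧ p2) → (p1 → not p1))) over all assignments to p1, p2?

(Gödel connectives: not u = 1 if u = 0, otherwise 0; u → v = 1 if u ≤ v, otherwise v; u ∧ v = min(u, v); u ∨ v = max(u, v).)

Every assignment gives 1. For instance at p1 = 0, p2 = 0:
  not p1: Gödel ¬ of 0 = 1 (operand is 0)
  (p1 → not p1): 0 ≤ 1, so result = 1
  (p2 ∧ p2) = min(0, 0) = 0
  ((p1 → not p1) → (p2 ∧ p2)): 1 > 0, so result = 0
  (p2 ∧ p2) = min(0, 0) = 0
  not p1: Gödel ¬ of 0 = 1 (operand is 0)
  (p1 → not p1): 0 ≤ 1, so result = 1
  ((p2 ∧ p2) → (p1 → not p1)): 0 ≤ 1, so result = 1
  (((p1 → not p1) → (p2 ∧ p2)) ∨ ((p2 ∧ p2) → (p1 → not p1))) = max(0, 1) = 1
All 9 assignments give value 1 — the formula is a G_3-tautology.

1.00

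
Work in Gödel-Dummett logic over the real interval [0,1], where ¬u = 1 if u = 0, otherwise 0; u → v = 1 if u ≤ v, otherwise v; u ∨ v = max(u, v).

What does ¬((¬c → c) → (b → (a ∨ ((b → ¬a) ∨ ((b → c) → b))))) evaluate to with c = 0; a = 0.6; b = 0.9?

0.00

¬c: Gödel ¬ of 0 = 1 (operand is 0)
(¬c → c): 1 > 0, so result = 0
¬a: Gödel ¬ of 0.6 = 0 (operand ≠ 0)
(b → ¬a): 0.9 > 0, so result = 0
(b → c): 0.9 > 0, so result = 0
((b → c) → b): 0 ≤ 0.9, so result = 1
((b → ¬a) ∨ ((b → c) → b)) = max(0, 1) = 1
(a ∨ ((b → ¬a) ∨ ((b → c) → b))) = max(0.6, 1) = 1
(b → (a ∨ ((b → ¬a) ∨ ((b → c) → b)))): 0.9 ≤ 1, so result = 1
((¬c → c) → (b → (a ∨ ((b → ¬a) ∨ ((b → c) → b))))): 0 ≤ 1, so result = 1
¬((¬c → c) → (b → (a ∨ ((b → ¬a) ∨ ((b → c) → b))))): Gödel ¬ of 1 = 0 (operand ≠ 0)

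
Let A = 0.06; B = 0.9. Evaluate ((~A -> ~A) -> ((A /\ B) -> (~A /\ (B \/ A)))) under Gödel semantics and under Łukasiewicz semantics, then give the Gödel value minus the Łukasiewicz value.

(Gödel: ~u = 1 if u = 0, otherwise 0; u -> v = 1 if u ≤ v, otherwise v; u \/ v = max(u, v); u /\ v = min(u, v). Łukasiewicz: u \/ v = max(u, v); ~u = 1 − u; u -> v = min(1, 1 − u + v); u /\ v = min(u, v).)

-1.00

Gödel evaluation:
  ~A: Gödel ¬ of 0.06 = 0 (operand ≠ 0)
  ~A: Gödel ¬ of 0.06 = 0 (operand ≠ 0)
  (~A -> ~A): 0 ≤ 0, so result = 1
  (A /\ B) = min(0.06, 0.9) = 0.06
  ~A: Gödel ¬ of 0.06 = 0 (operand ≠ 0)
  (B \/ A) = max(0.9, 0.06) = 0.9
  (~A /\ (B \/ A)) = min(0, 0.9) = 0
  ((A /\ B) -> (~A /\ (B \/ A))): 0.06 > 0, so result = 0
  ((~A -> ~A) -> ((A /\ B) -> (~A /\ (B \/ A)))): 1 > 0, so result = 0
  Gödel value = 0
Łukasiewicz evaluation:
  ~A: Łukasiewicz ¬ gives 1 − 0.06 = 0.94
  ~A: Łukasiewicz ¬ gives 1 − 0.06 = 0.94
  (~A -> ~A): min(1, 1 − 0.94 + 0.94) = 1
  (A /\ B) = min(0.06, 0.9) = 0.06
  ~A: Łukasiewicz ¬ gives 1 − 0.06 = 0.94
  (B \/ A) = max(0.9, 0.06) = 0.9
  (~A /\ (B \/ A)) = min(0.94, 0.9) = 0.9
  ((A /\ B) -> (~A /\ (B \/ A))): min(1, 1 − 0.06 + 0.9) = 1
  ((~A -> ~A) -> ((A /\ B) -> (~A /\ (B \/ A)))): min(1, 1 − 1 + 1) = 1
  Łukasiewicz value = 1
Difference: 0 − 1 = -1.00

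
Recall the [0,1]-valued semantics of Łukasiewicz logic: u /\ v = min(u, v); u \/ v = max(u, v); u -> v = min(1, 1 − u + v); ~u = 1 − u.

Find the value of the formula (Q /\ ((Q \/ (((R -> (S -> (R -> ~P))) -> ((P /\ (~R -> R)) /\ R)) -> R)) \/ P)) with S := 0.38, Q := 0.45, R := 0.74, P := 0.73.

0.45

~P: Łukasiewicz ¬ gives 1 − 0.73 = 0.27
(R -> ~P): min(1, 1 − 0.74 + 0.27) = 0.53
(S -> (R -> ~P)): min(1, 1 − 0.38 + 0.53) = 1
(R -> (S -> (R -> ~P))): min(1, 1 − 0.74 + 1) = 1
~R: Łukasiewicz ¬ gives 1 − 0.74 = 0.26
(~R -> R): min(1, 1 − 0.26 + 0.74) = 1
(P /\ (~R -> R)) = min(0.73, 1) = 0.73
((P /\ (~R -> R)) /\ R) = min(0.73, 0.74) = 0.73
((R -> (S -> (R -> ~P))) -> ((P /\ (~R -> R)) /\ R)): min(1, 1 − 1 + 0.73) = 0.73
(((R -> (S -> (R -> ~P))) -> ((P /\ (~R -> R)) /\ R)) -> R): min(1, 1 − 0.73 + 0.74) = 1
(Q \/ (((R -> (S -> (R -> ~P))) -> ((P /\ (~R -> R)) /\ R)) -> R)) = max(0.45, 1) = 1
((Q \/ (((R -> (S -> (R -> ~P))) -> ((P /\ (~R -> R)) /\ R)) -> R)) \/ P) = max(1, 0.73) = 1
(Q /\ ((Q \/ (((R -> (S -> (R -> ~P))) -> ((P /\ (~R -> R)) /\ R)) -> R)) \/ P)) = min(0.45, 1) = 0.45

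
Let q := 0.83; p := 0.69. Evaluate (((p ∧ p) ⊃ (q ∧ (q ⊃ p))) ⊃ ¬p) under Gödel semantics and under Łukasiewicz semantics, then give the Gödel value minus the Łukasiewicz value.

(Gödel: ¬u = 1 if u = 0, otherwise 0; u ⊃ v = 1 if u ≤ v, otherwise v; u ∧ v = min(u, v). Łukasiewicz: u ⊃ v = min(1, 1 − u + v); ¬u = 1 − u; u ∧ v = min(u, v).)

Gödel evaluation:
  (p ∧ p) = min(0.69, 0.69) = 0.69
  (q ⊃ p): 0.83 > 0.69, so result = 0.69
  (q ∧ (q ⊃ p)) = min(0.83, 0.69) = 0.69
  ((p ∧ p) ⊃ (q ∧ (q ⊃ p))): 0.69 ≤ 0.69, so result = 1
  ¬p: Gödel ¬ of 0.69 = 0 (operand ≠ 0)
  (((p ∧ p) ⊃ (q ∧ (q ⊃ p))) ⊃ ¬p): 1 > 0, so result = 0
  Gödel value = 0
Łukasiewicz evaluation:
  (p ∧ p) = min(0.69, 0.69) = 0.69
  (q ⊃ p): min(1, 1 − 0.83 + 0.69) = 0.86
  (q ∧ (q ⊃ p)) = min(0.83, 0.86) = 0.83
  ((p ∧ p) ⊃ (q ∧ (q ⊃ p))): min(1, 1 − 0.69 + 0.83) = 1
  ¬p: Łukasiewicz ¬ gives 1 − 0.69 = 0.31
  (((p ∧ p) ⊃ (q ∧ (q ⊃ p))) ⊃ ¬p): min(1, 1 − 1 + 0.31) = 0.31
  Łukasiewicz value = 0.31
Difference: 0 − 0.31 = -0.31

-0.31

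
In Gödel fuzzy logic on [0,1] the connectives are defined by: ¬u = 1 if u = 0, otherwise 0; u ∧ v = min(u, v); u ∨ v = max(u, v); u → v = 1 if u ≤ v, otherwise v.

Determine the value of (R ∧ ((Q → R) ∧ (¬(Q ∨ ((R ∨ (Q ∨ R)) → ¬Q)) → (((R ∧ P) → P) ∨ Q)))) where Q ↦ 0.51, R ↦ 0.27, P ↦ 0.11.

0.27

(Q → R): 0.51 > 0.27, so result = 0.27
(Q ∨ R) = max(0.51, 0.27) = 0.51
(R ∨ (Q ∨ R)) = max(0.27, 0.51) = 0.51
¬Q: Gödel ¬ of 0.51 = 0 (operand ≠ 0)
((R ∨ (Q ∨ R)) → ¬Q): 0.51 > 0, so result = 0
(Q ∨ ((R ∨ (Q ∨ R)) → ¬Q)) = max(0.51, 0) = 0.51
¬(Q ∨ ((R ∨ (Q ∨ R)) → ¬Q)): Gödel ¬ of 0.51 = 0 (operand ≠ 0)
(R ∧ P) = min(0.27, 0.11) = 0.11
((R ∧ P) → P): 0.11 ≤ 0.11, so result = 1
(((R ∧ P) → P) ∨ Q) = max(1, 0.51) = 1
(¬(Q ∨ ((R ∨ (Q ∨ R)) → ¬Q)) → (((R ∧ P) → P) ∨ Q)): 0 ≤ 1, so result = 1
((Q → R) ∧ (¬(Q ∨ ((R ∨ (Q ∨ R)) → ¬Q)) → (((R ∧ P) → P) ∨ Q))) = min(0.27, 1) = 0.27
(R ∧ ((Q → R) ∧ (¬(Q ∨ ((R ∨ (Q ∨ R)) → ¬Q)) → (((R ∧ P) → P) ∨ Q)))) = min(0.27, 0.27) = 0.27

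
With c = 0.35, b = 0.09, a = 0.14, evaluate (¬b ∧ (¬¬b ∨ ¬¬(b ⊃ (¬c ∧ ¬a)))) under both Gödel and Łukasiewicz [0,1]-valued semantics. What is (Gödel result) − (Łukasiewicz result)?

-0.91

Gödel evaluation:
  ¬b: Gödel ¬ of 0.09 = 0 (operand ≠ 0)
  ¬b: Gödel ¬ of 0.09 = 0 (operand ≠ 0)
  ¬¬b: Gödel ¬ of 0 = 1 (operand is 0)
  ¬c: Gödel ¬ of 0.35 = 0 (operand ≠ 0)
  ¬a: Gödel ¬ of 0.14 = 0 (operand ≠ 0)
  (¬c ∧ ¬a) = min(0, 0) = 0
  (b ⊃ (¬c ∧ ¬a)): 0.09 > 0, so result = 0
  ¬(b ⊃ (¬c ∧ ¬a)): Gödel ¬ of 0 = 1 (operand is 0)
  ¬¬(b ⊃ (¬c ∧ ¬a)): Gödel ¬ of 1 = 0 (operand ≠ 0)
  (¬¬b ∨ ¬¬(b ⊃ (¬c ∧ ¬a))) = max(1, 0) = 1
  (¬b ∧ (¬¬b ∨ ¬¬(b ⊃ (¬c ∧ ¬a)))) = min(0, 1) = 0
  Gödel value = 0
Łukasiewicz evaluation:
  ¬b: Łukasiewicz ¬ gives 1 − 0.09 = 0.91
  ¬b: Łukasiewicz ¬ gives 1 − 0.09 = 0.91
  ¬¬b: Łukasiewicz ¬ gives 1 − 0.91 = 0.09
  ¬c: Łukasiewicz ¬ gives 1 − 0.35 = 0.65
  ¬a: Łukasiewicz ¬ gives 1 − 0.14 = 0.86
  (¬c ∧ ¬a) = min(0.65, 0.86) = 0.65
  (b ⊃ (¬c ∧ ¬a)): min(1, 1 − 0.09 + 0.65) = 1
  ¬(b ⊃ (¬c ∧ ¬a)): Łukasiewicz ¬ gives 1 − 1 = 0
  ¬¬(b ⊃ (¬c ∧ ¬a)): Łukasiewicz ¬ gives 1 − 0 = 1
  (¬¬b ∨ ¬¬(b ⊃ (¬c ∧ ¬a))) = max(0.09, 1) = 1
  (¬b ∧ (¬¬b ∨ ¬¬(b ⊃ (¬c ∧ ¬a)))) = min(0.91, 1) = 0.91
  Łukasiewicz value = 0.91
Difference: 0 − 0.91 = -0.91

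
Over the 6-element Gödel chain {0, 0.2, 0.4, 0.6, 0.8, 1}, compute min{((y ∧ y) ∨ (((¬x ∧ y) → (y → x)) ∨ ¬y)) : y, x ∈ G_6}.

0.20

The minimum is attained at y = 0.2, x = 0:
  (y ∧ y) = min(0.2, 0.2) = 0.2
  ¬x: Gödel ¬ of 0 = 1 (operand is 0)
  (¬x ∧ y) = min(1, 0.2) = 0.2
  (y → x): 0.2 > 0, so result = 0
  ((¬x ∧ y) → (y → x)): 0.2 > 0, so result = 0
  ¬y: Gödel ¬ of 0.2 = 0 (operand ≠ 0)
  (((¬x ∧ y) → (y → x)) ∨ ¬y) = max(0, 0) = 0
  ((y ∧ y) ∨ (((¬x ∧ y) → (y → x)) ∨ ¬y)) = max(0.2, 0) = 0.2
Checking all 36 assignments confirms none give a value below 0.20.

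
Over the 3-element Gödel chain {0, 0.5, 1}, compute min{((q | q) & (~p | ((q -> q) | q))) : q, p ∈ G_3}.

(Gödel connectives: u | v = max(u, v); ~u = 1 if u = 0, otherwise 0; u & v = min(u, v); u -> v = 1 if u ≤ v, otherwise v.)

0.00

The minimum is attained at q = 0, p = 0:
  (q | q) = max(0, 0) = 0
  ~p: Gödel ¬ of 0 = 1 (operand is 0)
  (q -> q): 0 ≤ 0, so result = 1
  ((q -> q) | q) = max(1, 0) = 1
  (~p | ((q -> q) | q)) = max(1, 1) = 1
  ((q | q) & (~p | ((q -> q) | q))) = min(0, 1) = 0
Checking all 9 assignments confirms none give a value below 0.00.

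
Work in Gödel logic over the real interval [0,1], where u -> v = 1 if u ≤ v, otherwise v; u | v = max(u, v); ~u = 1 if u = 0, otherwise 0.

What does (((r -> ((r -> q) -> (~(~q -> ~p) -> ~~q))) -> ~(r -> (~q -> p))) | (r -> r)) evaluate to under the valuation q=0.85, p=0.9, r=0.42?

1.00

(r -> q): 0.42 ≤ 0.85, so result = 1
~q: Gödel ¬ of 0.85 = 0 (operand ≠ 0)
~p: Gödel ¬ of 0.9 = 0 (operand ≠ 0)
(~q -> ~p): 0 ≤ 0, so result = 1
~(~q -> ~p): Gödel ¬ of 1 = 0 (operand ≠ 0)
~q: Gödel ¬ of 0.85 = 0 (operand ≠ 0)
~~q: Gödel ¬ of 0 = 1 (operand is 0)
(~(~q -> ~p) -> ~~q): 0 ≤ 1, so result = 1
((r -> q) -> (~(~q -> ~p) -> ~~q)): 1 ≤ 1, so result = 1
(r -> ((r -> q) -> (~(~q -> ~p) -> ~~q))): 0.42 ≤ 1, so result = 1
~q: Gödel ¬ of 0.85 = 0 (operand ≠ 0)
(~q -> p): 0 ≤ 0.9, so result = 1
(r -> (~q -> p)): 0.42 ≤ 1, so result = 1
~(r -> (~q -> p)): Gödel ¬ of 1 = 0 (operand ≠ 0)
((r -> ((r -> q) -> (~(~q -> ~p) -> ~~q))) -> ~(r -> (~q -> p))): 1 > 0, so result = 0
(r -> r): 0.42 ≤ 0.42, so result = 1
(((r -> ((r -> q) -> (~(~q -> ~p) -> ~~q))) -> ~(r -> (~q -> p))) | (r -> r)) = max(0, 1) = 1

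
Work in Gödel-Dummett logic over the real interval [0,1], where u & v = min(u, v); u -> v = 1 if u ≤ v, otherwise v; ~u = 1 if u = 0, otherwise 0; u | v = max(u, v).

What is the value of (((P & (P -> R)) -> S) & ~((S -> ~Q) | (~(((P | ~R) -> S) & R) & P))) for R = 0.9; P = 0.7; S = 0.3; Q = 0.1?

(P -> R): 0.7 ≤ 0.9, so result = 1
(P & (P -> R)) = min(0.7, 1) = 0.7
((P & (P -> R)) -> S): 0.7 > 0.3, so result = 0.3
~Q: Gödel ¬ of 0.1 = 0 (operand ≠ 0)
(S -> ~Q): 0.3 > 0, so result = 0
~R: Gödel ¬ of 0.9 = 0 (operand ≠ 0)
(P | ~R) = max(0.7, 0) = 0.7
((P | ~R) -> S): 0.7 > 0.3, so result = 0.3
(((P | ~R) -> S) & R) = min(0.3, 0.9) = 0.3
~(((P | ~R) -> S) & R): Gödel ¬ of 0.3 = 0 (operand ≠ 0)
(~(((P | ~R) -> S) & R) & P) = min(0, 0.7) = 0
((S -> ~Q) | (~(((P | ~R) -> S) & R) & P)) = max(0, 0) = 0
~((S -> ~Q) | (~(((P | ~R) -> S) & R) & P)): Gödel ¬ of 0 = 1 (operand is 0)
(((P & (P -> R)) -> S) & ~((S -> ~Q) | (~(((P | ~R) -> S) & R) & P))) = min(0.3, 1) = 0.3

0.30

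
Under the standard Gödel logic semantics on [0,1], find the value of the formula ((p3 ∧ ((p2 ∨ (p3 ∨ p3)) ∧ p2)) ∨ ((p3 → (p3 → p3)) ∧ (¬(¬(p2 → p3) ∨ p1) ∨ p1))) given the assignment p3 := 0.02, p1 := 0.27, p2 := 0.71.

(p3 ∨ p3) = max(0.02, 0.02) = 0.02
(p2 ∨ (p3 ∨ p3)) = max(0.71, 0.02) = 0.71
((p2 ∨ (p3 ∨ p3)) ∧ p2) = min(0.71, 0.71) = 0.71
(p3 ∧ ((p2 ∨ (p3 ∨ p3)) ∧ p2)) = min(0.02, 0.71) = 0.02
(p3 → p3): 0.02 ≤ 0.02, so result = 1
(p3 → (p3 → p3)): 0.02 ≤ 1, so result = 1
(p2 → p3): 0.71 > 0.02, so result = 0.02
¬(p2 → p3): Gödel ¬ of 0.02 = 0 (operand ≠ 0)
(¬(p2 → p3) ∨ p1) = max(0, 0.27) = 0.27
¬(¬(p2 → p3) ∨ p1): Gödel ¬ of 0.27 = 0 (operand ≠ 0)
(¬(¬(p2 → p3) ∨ p1) ∨ p1) = max(0, 0.27) = 0.27
((p3 → (p3 → p3)) ∧ (¬(¬(p2 → p3) ∨ p1) ∨ p1)) = min(1, 0.27) = 0.27
((p3 ∧ ((p2 ∨ (p3 ∨ p3)) ∧ p2)) ∨ ((p3 → (p3 → p3)) ∧ (¬(¬(p2 → p3) ∨ p1) ∨ p1))) = max(0.02, 0.27) = 0.27

0.27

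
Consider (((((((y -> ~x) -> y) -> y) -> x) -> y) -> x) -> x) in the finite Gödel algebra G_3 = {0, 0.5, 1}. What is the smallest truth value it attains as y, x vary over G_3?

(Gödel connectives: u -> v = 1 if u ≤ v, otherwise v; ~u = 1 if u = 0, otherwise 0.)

The minimum is attained at y = 0, x = 0.5:
  ~x: Gödel ¬ of 0.5 = 0 (operand ≠ 0)
  (y -> ~x): 0 ≤ 0, so result = 1
  ((y -> ~x) -> y): 1 > 0, so result = 0
  (((y -> ~x) -> y) -> y): 0 ≤ 0, so result = 1
  ((((y -> ~x) -> y) -> y) -> x): 1 > 0.5, so result = 0.5
  (((((y -> ~x) -> y) -> y) -> x) -> y): 0.5 > 0, so result = 0
  ((((((y -> ~x) -> y) -> y) -> x) -> y) -> x): 0 ≤ 0.5, so result = 1
  (((((((y -> ~x) -> y) -> y) -> x) -> y) -> x) -> x): 1 > 0.5, so result = 0.5
Checking all 9 assignments confirms none give a value below 0.50.

0.50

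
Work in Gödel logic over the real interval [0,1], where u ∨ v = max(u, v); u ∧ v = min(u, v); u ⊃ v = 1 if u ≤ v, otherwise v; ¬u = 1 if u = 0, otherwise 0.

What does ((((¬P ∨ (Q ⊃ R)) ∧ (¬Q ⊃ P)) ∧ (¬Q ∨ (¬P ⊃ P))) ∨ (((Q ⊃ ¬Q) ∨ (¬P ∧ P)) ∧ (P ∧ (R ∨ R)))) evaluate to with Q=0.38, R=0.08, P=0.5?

¬P: Gödel ¬ of 0.5 = 0 (operand ≠ 0)
(Q ⊃ R): 0.38 > 0.08, so result = 0.08
(¬P ∨ (Q ⊃ R)) = max(0, 0.08) = 0.08
¬Q: Gödel ¬ of 0.38 = 0 (operand ≠ 0)
(¬Q ⊃ P): 0 ≤ 0.5, so result = 1
((¬P ∨ (Q ⊃ R)) ∧ (¬Q ⊃ P)) = min(0.08, 1) = 0.08
¬Q: Gödel ¬ of 0.38 = 0 (operand ≠ 0)
¬P: Gödel ¬ of 0.5 = 0 (operand ≠ 0)
(¬P ⊃ P): 0 ≤ 0.5, so result = 1
(¬Q ∨ (¬P ⊃ P)) = max(0, 1) = 1
(((¬P ∨ (Q ⊃ R)) ∧ (¬Q ⊃ P)) ∧ (¬Q ∨ (¬P ⊃ P))) = min(0.08, 1) = 0.08
¬Q: Gödel ¬ of 0.38 = 0 (operand ≠ 0)
(Q ⊃ ¬Q): 0.38 > 0, so result = 0
¬P: Gödel ¬ of 0.5 = 0 (operand ≠ 0)
(¬P ∧ P) = min(0, 0.5) = 0
((Q ⊃ ¬Q) ∨ (¬P ∧ P)) = max(0, 0) = 0
(R ∨ R) = max(0.08, 0.08) = 0.08
(P ∧ (R ∨ R)) = min(0.5, 0.08) = 0.08
(((Q ⊃ ¬Q) ∨ (¬P ∧ P)) ∧ (P ∧ (R ∨ R))) = min(0, 0.08) = 0
((((¬P ∨ (Q ⊃ R)) ∧ (¬Q ⊃ P)) ∧ (¬Q ∨ (¬P ⊃ P))) ∨ (((Q ⊃ ¬Q) ∨ (¬P ∧ P)) ∧ (P ∧ (R ∨ R)))) = max(0.08, 0) = 0.08

0.08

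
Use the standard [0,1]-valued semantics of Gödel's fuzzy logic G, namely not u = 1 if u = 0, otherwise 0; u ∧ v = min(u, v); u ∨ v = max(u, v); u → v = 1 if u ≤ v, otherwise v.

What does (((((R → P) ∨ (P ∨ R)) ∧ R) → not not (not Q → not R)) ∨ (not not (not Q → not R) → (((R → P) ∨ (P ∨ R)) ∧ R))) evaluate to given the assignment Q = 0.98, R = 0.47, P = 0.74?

1.00

(R → P): 0.47 ≤ 0.74, so result = 1
(P ∨ R) = max(0.74, 0.47) = 0.74
((R → P) ∨ (P ∨ R)) = max(1, 0.74) = 1
(((R → P) ∨ (P ∨ R)) ∧ R) = min(1, 0.47) = 0.47
not Q: Gödel ¬ of 0.98 = 0 (operand ≠ 0)
not R: Gödel ¬ of 0.47 = 0 (operand ≠ 0)
(not Q → not R): 0 ≤ 0, so result = 1
not (not Q → not R): Gödel ¬ of 1 = 0 (operand ≠ 0)
not not (not Q → not R): Gödel ¬ of 0 = 1 (operand is 0)
((((R → P) ∨ (P ∨ R)) ∧ R) → not not (not Q → not R)): 0.47 ≤ 1, so result = 1
not Q: Gödel ¬ of 0.98 = 0 (operand ≠ 0)
not R: Gödel ¬ of 0.47 = 0 (operand ≠ 0)
(not Q → not R): 0 ≤ 0, so result = 1
not (not Q → not R): Gödel ¬ of 1 = 0 (operand ≠ 0)
not not (not Q → not R): Gödel ¬ of 0 = 1 (operand is 0)
(R → P): 0.47 ≤ 0.74, so result = 1
(P ∨ R) = max(0.74, 0.47) = 0.74
((R → P) ∨ (P ∨ R)) = max(1, 0.74) = 1
(((R → P) ∨ (P ∨ R)) ∧ R) = min(1, 0.47) = 0.47
(not not (not Q → not R) → (((R → P) ∨ (P ∨ R)) ∧ R)): 1 > 0.47, so result = 0.47
(((((R → P) ∨ (P ∨ R)) ∧ R) → not not (not Q → not R)) ∨ (not not (not Q → not R) → (((R → P) ∨ (P ∨ R)) ∧ R))) = max(1, 0.47) = 1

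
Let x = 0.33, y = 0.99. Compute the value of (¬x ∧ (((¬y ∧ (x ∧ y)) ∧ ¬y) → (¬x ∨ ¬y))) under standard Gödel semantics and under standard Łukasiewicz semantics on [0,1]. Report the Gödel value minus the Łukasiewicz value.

-0.67

Gödel evaluation:
  ¬x: Gödel ¬ of 0.33 = 0 (operand ≠ 0)
  ¬y: Gödel ¬ of 0.99 = 0 (operand ≠ 0)
  (x ∧ y) = min(0.33, 0.99) = 0.33
  (¬y ∧ (x ∧ y)) = min(0, 0.33) = 0
  ¬y: Gödel ¬ of 0.99 = 0 (operand ≠ 0)
  ((¬y ∧ (x ∧ y)) ∧ ¬y) = min(0, 0) = 0
  ¬x: Gödel ¬ of 0.33 = 0 (operand ≠ 0)
  ¬y: Gödel ¬ of 0.99 = 0 (operand ≠ 0)
  (¬x ∨ ¬y) = max(0, 0) = 0
  (((¬y ∧ (x ∧ y)) ∧ ¬y) → (¬x ∨ ¬y)): 0 ≤ 0, so result = 1
  (¬x ∧ (((¬y ∧ (x ∧ y)) ∧ ¬y) → (¬x ∨ ¬y))) = min(0, 1) = 0
  Gödel value = 0
Łukasiewicz evaluation:
  ¬x: Łukasiewicz ¬ gives 1 − 0.33 = 0.67
  ¬y: Łukasiewicz ¬ gives 1 − 0.99 = 0.01
  (x ∧ y) = min(0.33, 0.99) = 0.33
  (¬y ∧ (x ∧ y)) = min(0.01, 0.33) = 0.01
  ¬y: Łukasiewicz ¬ gives 1 − 0.99 = 0.01
  ((¬y ∧ (x ∧ y)) ∧ ¬y) = min(0.01, 0.01) = 0.01
  ¬x: Łukasiewicz ¬ gives 1 − 0.33 = 0.67
  ¬y: Łukasiewicz ¬ gives 1 − 0.99 = 0.01
  (¬x ∨ ¬y) = max(0.67, 0.01) = 0.67
  (((¬y ∧ (x ∧ y)) ∧ ¬y) → (¬x ∨ ¬y)): min(1, 1 − 0.01 + 0.67) = 1
  (¬x ∧ (((¬y ∧ (x ∧ y)) ∧ ¬y) → (¬x ∨ ¬y))) = min(0.67, 1) = 0.67
  Łukasiewicz value = 0.67
Difference: 0 − 0.67 = -0.67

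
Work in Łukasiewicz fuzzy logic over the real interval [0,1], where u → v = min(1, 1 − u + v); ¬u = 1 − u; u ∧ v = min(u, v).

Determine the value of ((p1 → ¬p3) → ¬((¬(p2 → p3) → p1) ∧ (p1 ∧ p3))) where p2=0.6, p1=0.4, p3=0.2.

0.80

¬p3: Łukasiewicz ¬ gives 1 − 0.2 = 0.8
(p1 → ¬p3): min(1, 1 − 0.4 + 0.8) = 1
(p2 → p3): min(1, 1 − 0.6 + 0.2) = 0.6
¬(p2 → p3): Łukasiewicz ¬ gives 1 − 0.6 = 0.4
(¬(p2 → p3) → p1): min(1, 1 − 0.4 + 0.4) = 1
(p1 ∧ p3) = min(0.4, 0.2) = 0.2
((¬(p2 → p3) → p1) ∧ (p1 ∧ p3)) = min(1, 0.2) = 0.2
¬((¬(p2 → p3) → p1) ∧ (p1 ∧ p3)): Łukasiewicz ¬ gives 1 − 0.2 = 0.8
((p1 → ¬p3) → ¬((¬(p2 → p3) → p1) ∧ (p1 ∧ p3))): min(1, 1 − 1 + 0.8) = 0.8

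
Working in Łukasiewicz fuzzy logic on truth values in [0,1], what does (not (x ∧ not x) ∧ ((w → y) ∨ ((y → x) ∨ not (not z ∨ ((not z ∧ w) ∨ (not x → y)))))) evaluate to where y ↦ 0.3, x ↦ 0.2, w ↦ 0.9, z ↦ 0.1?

not x: Łukasiewicz ¬ gives 1 − 0.2 = 0.8
(x ∧ not x) = min(0.2, 0.8) = 0.2
not (x ∧ not x): Łukasiewicz ¬ gives 1 − 0.2 = 0.8
(w → y): min(1, 1 − 0.9 + 0.3) = 0.4
(y → x): min(1, 1 − 0.3 + 0.2) = 0.9
not z: Łukasiewicz ¬ gives 1 − 0.1 = 0.9
not z: Łukasiewicz ¬ gives 1 − 0.1 = 0.9
(not z ∧ w) = min(0.9, 0.9) = 0.9
not x: Łukasiewicz ¬ gives 1 − 0.2 = 0.8
(not x → y): min(1, 1 − 0.8 + 0.3) = 0.5
((not z ∧ w) ∨ (not x → y)) = max(0.9, 0.5) = 0.9
(not z ∨ ((not z ∧ w) ∨ (not x → y))) = max(0.9, 0.9) = 0.9
not (not z ∨ ((not z ∧ w) ∨ (not x → y))): Łukasiewicz ¬ gives 1 − 0.9 = 0.1
((y → x) ∨ not (not z ∨ ((not z ∧ w) ∨ (not x → y)))) = max(0.9, 0.1) = 0.9
((w → y) ∨ ((y → x) ∨ not (not z ∨ ((not z ∧ w) ∨ (not x → y))))) = max(0.4, 0.9) = 0.9
(not (x ∧ not x) ∧ ((w → y) ∨ ((y → x) ∨ not (not z ∨ ((not z ∧ w) ∨ (not x → y)))))) = min(0.8, 0.9) = 0.8

0.80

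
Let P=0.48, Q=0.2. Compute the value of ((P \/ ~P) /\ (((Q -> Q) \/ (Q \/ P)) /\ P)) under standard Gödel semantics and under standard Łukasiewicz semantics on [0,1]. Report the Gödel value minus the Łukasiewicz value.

Gödel evaluation:
  ~P: Gödel ¬ of 0.48 = 0 (operand ≠ 0)
  (P \/ ~P) = max(0.48, 0) = 0.48
  (Q -> Q): 0.2 ≤ 0.2, so result = 1
  (Q \/ P) = max(0.2, 0.48) = 0.48
  ((Q -> Q) \/ (Q \/ P)) = max(1, 0.48) = 1
  (((Q -> Q) \/ (Q \/ P)) /\ P) = min(1, 0.48) = 0.48
  ((P \/ ~P) /\ (((Q -> Q) \/ (Q \/ P)) /\ P)) = min(0.48, 0.48) = 0.48
  Gödel value = 0.48
Łukasiewicz evaluation:
  ~P: Łukasiewicz ¬ gives 1 − 0.48 = 0.52
  (P \/ ~P) = max(0.48, 0.52) = 0.52
  (Q -> Q): min(1, 1 − 0.2 + 0.2) = 1
  (Q \/ P) = max(0.2, 0.48) = 0.48
  ((Q -> Q) \/ (Q \/ P)) = max(1, 0.48) = 1
  (((Q -> Q) \/ (Q \/ P)) /\ P) = min(1, 0.48) = 0.48
  ((P \/ ~P) /\ (((Q -> Q) \/ (Q \/ P)) /\ P)) = min(0.52, 0.48) = 0.48
  Łukasiewicz value = 0.48
Difference: 0.48 − 0.48 = 0.00

0.00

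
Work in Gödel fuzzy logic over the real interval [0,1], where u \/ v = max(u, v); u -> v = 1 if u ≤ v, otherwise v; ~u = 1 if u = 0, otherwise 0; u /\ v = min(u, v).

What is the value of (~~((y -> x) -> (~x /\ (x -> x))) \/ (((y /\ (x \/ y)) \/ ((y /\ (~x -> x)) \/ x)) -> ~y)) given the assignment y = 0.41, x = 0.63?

0.00

(y -> x): 0.41 ≤ 0.63, so result = 1
~x: Gödel ¬ of 0.63 = 0 (operand ≠ 0)
(x -> x): 0.63 ≤ 0.63, so result = 1
(~x /\ (x -> x)) = min(0, 1) = 0
((y -> x) -> (~x /\ (x -> x))): 1 > 0, so result = 0
~((y -> x) -> (~x /\ (x -> x))): Gödel ¬ of 0 = 1 (operand is 0)
~~((y -> x) -> (~x /\ (x -> x))): Gödel ¬ of 1 = 0 (operand ≠ 0)
(x \/ y) = max(0.63, 0.41) = 0.63
(y /\ (x \/ y)) = min(0.41, 0.63) = 0.41
~x: Gödel ¬ of 0.63 = 0 (operand ≠ 0)
(~x -> x): 0 ≤ 0.63, so result = 1
(y /\ (~x -> x)) = min(0.41, 1) = 0.41
((y /\ (~x -> x)) \/ x) = max(0.41, 0.63) = 0.63
((y /\ (x \/ y)) \/ ((y /\ (~x -> x)) \/ x)) = max(0.41, 0.63) = 0.63
~y: Gödel ¬ of 0.41 = 0 (operand ≠ 0)
(((y /\ (x \/ y)) \/ ((y /\ (~x -> x)) \/ x)) -> ~y): 0.63 > 0, so result = 0
(~~((y -> x) -> (~x /\ (x -> x))) \/ (((y /\ (x \/ y)) \/ ((y /\ (~x -> x)) \/ x)) -> ~y)) = max(0, 0) = 0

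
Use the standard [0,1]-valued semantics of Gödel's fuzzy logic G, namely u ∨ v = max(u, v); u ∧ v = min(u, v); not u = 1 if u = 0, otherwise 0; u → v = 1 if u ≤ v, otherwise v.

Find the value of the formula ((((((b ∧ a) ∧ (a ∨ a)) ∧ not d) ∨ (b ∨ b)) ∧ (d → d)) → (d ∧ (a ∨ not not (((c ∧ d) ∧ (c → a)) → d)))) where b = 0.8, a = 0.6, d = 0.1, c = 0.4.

0.10

(b ∧ a) = min(0.8, 0.6) = 0.6
(a ∨ a) = max(0.6, 0.6) = 0.6
((b ∧ a) ∧ (a ∨ a)) = min(0.6, 0.6) = 0.6
not d: Gödel ¬ of 0.1 = 0 (operand ≠ 0)
(((b ∧ a) ∧ (a ∨ a)) ∧ not d) = min(0.6, 0) = 0
(b ∨ b) = max(0.8, 0.8) = 0.8
((((b ∧ a) ∧ (a ∨ a)) ∧ not d) ∨ (b ∨ b)) = max(0, 0.8) = 0.8
(d → d): 0.1 ≤ 0.1, so result = 1
(((((b ∧ a) ∧ (a ∨ a)) ∧ not d) ∨ (b ∨ b)) ∧ (d → d)) = min(0.8, 1) = 0.8
(c ∧ d) = min(0.4, 0.1) = 0.1
(c → a): 0.4 ≤ 0.6, so result = 1
((c ∧ d) ∧ (c → a)) = min(0.1, 1) = 0.1
(((c ∧ d) ∧ (c → a)) → d): 0.1 ≤ 0.1, so result = 1
not (((c ∧ d) ∧ (c → a)) → d): Gödel ¬ of 1 = 0 (operand ≠ 0)
not not (((c ∧ d) ∧ (c → a)) → d): Gödel ¬ of 0 = 1 (operand is 0)
(a ∨ not not (((c ∧ d) ∧ (c → a)) → d)) = max(0.6, 1) = 1
(d ∧ (a ∨ not not (((c ∧ d) ∧ (c → a)) → d))) = min(0.1, 1) = 0.1
((((((b ∧ a) ∧ (a ∨ a)) ∧ not d) ∨ (b ∨ b)) ∧ (d → d)) → (d ∧ (a ∨ not not (((c ∧ d) ∧ (c → a)) → d)))): 0.8 > 0.1, so result = 0.1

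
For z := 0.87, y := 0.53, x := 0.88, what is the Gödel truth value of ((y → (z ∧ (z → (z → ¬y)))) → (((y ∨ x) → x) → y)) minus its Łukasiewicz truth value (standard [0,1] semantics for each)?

0.47

Gödel evaluation:
  ¬y: Gödel ¬ of 0.53 = 0 (operand ≠ 0)
  (z → ¬y): 0.87 > 0, so result = 0
  (z → (z → ¬y)): 0.87 > 0, so result = 0
  (z ∧ (z → (z → ¬y))) = min(0.87, 0) = 0
  (y → (z ∧ (z → (z → ¬y)))): 0.53 > 0, so result = 0
  (y ∨ x) = max(0.53, 0.88) = 0.88
  ((y ∨ x) → x): 0.88 ≤ 0.88, so result = 1
  (((y ∨ x) → x) → y): 1 > 0.53, so result = 0.53
  ((y → (z ∧ (z → (z → ¬y)))) → (((y ∨ x) → x) → y)): 0 ≤ 0.53, so result = 1
  Gödel value = 1
Łukasiewicz evaluation:
  ¬y: Łukasiewicz ¬ gives 1 − 0.53 = 0.47
  (z → ¬y): min(1, 1 − 0.87 + 0.47) = 0.6
  (z → (z → ¬y)): min(1, 1 − 0.87 + 0.6) = 0.73
  (z ∧ (z → (z → ¬y))) = min(0.87, 0.73) = 0.73
  (y → (z ∧ (z → (z → ¬y)))): min(1, 1 − 0.53 + 0.73) = 1
  (y ∨ x) = max(0.53, 0.88) = 0.88
  ((y ∨ x) → x): min(1, 1 − 0.88 + 0.88) = 1
  (((y ∨ x) → x) → y): min(1, 1 − 1 + 0.53) = 0.53
  ((y → (z ∧ (z → (z → ¬y)))) → (((y ∨ x) → x) → y)): min(1, 1 − 1 + 0.53) = 0.53
  Łukasiewicz value = 0.53
Difference: 1 − 0.53 = 0.47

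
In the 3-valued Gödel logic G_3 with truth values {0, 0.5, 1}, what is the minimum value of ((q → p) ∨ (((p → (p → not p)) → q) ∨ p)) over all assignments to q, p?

The minimum is attained at q = 0.5, p = 0:
  (q → p): 0.5 > 0, so result = 0
  not p: Gödel ¬ of 0 = 1 (operand is 0)
  (p → not p): 0 ≤ 1, so result = 1
  (p → (p → not p)): 0 ≤ 1, so result = 1
  ((p → (p → not p)) → q): 1 > 0.5, so result = 0.5
  (((p → (p → not p)) → q) ∨ p) = max(0.5, 0) = 0.5
  ((q → p) ∨ (((p → (p → not p)) → q) ∨ p)) = max(0, 0.5) = 0.5
Checking all 9 assignments confirms none give a value below 0.50.

0.50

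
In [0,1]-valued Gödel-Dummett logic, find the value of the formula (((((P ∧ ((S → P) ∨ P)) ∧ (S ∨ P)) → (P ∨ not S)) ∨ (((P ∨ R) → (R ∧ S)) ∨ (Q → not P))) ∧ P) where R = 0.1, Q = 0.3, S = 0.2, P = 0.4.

0.40

(S → P): 0.2 ≤ 0.4, so result = 1
((S → P) ∨ P) = max(1, 0.4) = 1
(P ∧ ((S → P) ∨ P)) = min(0.4, 1) = 0.4
(S ∨ P) = max(0.2, 0.4) = 0.4
((P ∧ ((S → P) ∨ P)) ∧ (S ∨ P)) = min(0.4, 0.4) = 0.4
not S: Gödel ¬ of 0.2 = 0 (operand ≠ 0)
(P ∨ not S) = max(0.4, 0) = 0.4
(((P ∧ ((S → P) ∨ P)) ∧ (S ∨ P)) → (P ∨ not S)): 0.4 ≤ 0.4, so result = 1
(P ∨ R) = max(0.4, 0.1) = 0.4
(R ∧ S) = min(0.1, 0.2) = 0.1
((P ∨ R) → (R ∧ S)): 0.4 > 0.1, so result = 0.1
not P: Gödel ¬ of 0.4 = 0 (operand ≠ 0)
(Q → not P): 0.3 > 0, so result = 0
(((P ∨ R) → (R ∧ S)) ∨ (Q → not P)) = max(0.1, 0) = 0.1
((((P ∧ ((S → P) ∨ P)) ∧ (S ∨ P)) → (P ∨ not S)) ∨ (((P ∨ R) → (R ∧ S)) ∨ (Q → not P))) = max(1, 0.1) = 1
(((((P ∧ ((S → P) ∨ P)) ∧ (S ∨ P)) → (P ∨ not S)) ∨ (((P ∨ R) → (R ∧ S)) ∨ (Q → not P))) ∧ P) = min(1, 0.4) = 0.4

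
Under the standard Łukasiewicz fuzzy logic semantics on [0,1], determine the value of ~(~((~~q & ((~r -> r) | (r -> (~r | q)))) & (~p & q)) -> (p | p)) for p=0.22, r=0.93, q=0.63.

~q: Łukasiewicz ¬ gives 1 − 0.63 = 0.37
~~q: Łukasiewicz ¬ gives 1 − 0.37 = 0.63
~r: Łukasiewicz ¬ gives 1 − 0.93 = 0.07
(~r -> r): min(1, 1 − 0.07 + 0.93) = 1
~r: Łukasiewicz ¬ gives 1 − 0.93 = 0.07
(~r | q) = max(0.07, 0.63) = 0.63
(r -> (~r | q)): min(1, 1 − 0.93 + 0.63) = 0.7
((~r -> r) | (r -> (~r | q))) = max(1, 0.7) = 1
(~~q & ((~r -> r) | (r -> (~r | q)))) = min(0.63, 1) = 0.63
~p: Łukasiewicz ¬ gives 1 − 0.22 = 0.78
(~p & q) = min(0.78, 0.63) = 0.63
((~~q & ((~r -> r) | (r -> (~r | q)))) & (~p & q)) = min(0.63, 0.63) = 0.63
~((~~q & ((~r -> r) | (r -> (~r | q)))) & (~p & q)): Łukasiewicz ¬ gives 1 − 0.63 = 0.37
(p | p) = max(0.22, 0.22) = 0.22
(~((~~q & ((~r -> r) | (r -> (~r | q)))) & (~p & q)) -> (p | p)): min(1, 1 − 0.37 + 0.22) = 0.85
~(~((~~q & ((~r -> r) | (r -> (~r | q)))) & (~p & q)) -> (p | p)): Łukasiewicz ¬ gives 1 − 0.85 = 0.15

0.15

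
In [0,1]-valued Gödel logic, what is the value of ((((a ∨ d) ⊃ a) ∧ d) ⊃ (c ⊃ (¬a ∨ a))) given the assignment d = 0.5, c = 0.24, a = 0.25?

1.00

(a ∨ d) = max(0.25, 0.5) = 0.5
((a ∨ d) ⊃ a): 0.5 > 0.25, so result = 0.25
(((a ∨ d) ⊃ a) ∧ d) = min(0.25, 0.5) = 0.25
¬a: Gödel ¬ of 0.25 = 0 (operand ≠ 0)
(¬a ∨ a) = max(0, 0.25) = 0.25
(c ⊃ (¬a ∨ a)): 0.24 ≤ 0.25, so result = 1
((((a ∨ d) ⊃ a) ∧ d) ⊃ (c ⊃ (¬a ∨ a))): 0.25 ≤ 1, so result = 1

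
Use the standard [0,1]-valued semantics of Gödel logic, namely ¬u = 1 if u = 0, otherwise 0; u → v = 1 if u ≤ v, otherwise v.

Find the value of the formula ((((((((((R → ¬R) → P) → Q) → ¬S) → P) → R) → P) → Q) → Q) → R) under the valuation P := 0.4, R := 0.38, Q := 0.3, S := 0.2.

0.38

¬R: Gödel ¬ of 0.38 = 0 (operand ≠ 0)
(R → ¬R): 0.38 > 0, so result = 0
((R → ¬R) → P): 0 ≤ 0.4, so result = 1
(((R → ¬R) → P) → Q): 1 > 0.3, so result = 0.3
¬S: Gödel ¬ of 0.2 = 0 (operand ≠ 0)
((((R → ¬R) → P) → Q) → ¬S): 0.3 > 0, so result = 0
(((((R → ¬R) → P) → Q) → ¬S) → P): 0 ≤ 0.4, so result = 1
((((((R → ¬R) → P) → Q) → ¬S) → P) → R): 1 > 0.38, so result = 0.38
(((((((R → ¬R) → P) → Q) → ¬S) → P) → R) → P): 0.38 ≤ 0.4, so result = 1
((((((((R → ¬R) → P) → Q) → ¬S) → P) → R) → P) → Q): 1 > 0.3, so result = 0.3
(((((((((R → ¬R) → P) → Q) → ¬S) → P) → R) → P) → Q) → Q): 0.3 ≤ 0.3, so result = 1
((((((((((R → ¬R) → P) → Q) → ¬S) → P) → R) → P) → Q) → Q) → R): 1 > 0.38, so result = 0.38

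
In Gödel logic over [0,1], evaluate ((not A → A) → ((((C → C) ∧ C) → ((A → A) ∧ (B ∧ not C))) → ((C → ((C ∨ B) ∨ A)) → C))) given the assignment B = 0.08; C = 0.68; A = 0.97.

not A: Gödel ¬ of 0.97 = 0 (operand ≠ 0)
(not A → A): 0 ≤ 0.97, so result = 1
(C → C): 0.68 ≤ 0.68, so result = 1
((C → C) ∧ C) = min(1, 0.68) = 0.68
(A → A): 0.97 ≤ 0.97, so result = 1
not C: Gödel ¬ of 0.68 = 0 (operand ≠ 0)
(B ∧ not C) = min(0.08, 0) = 0
((A → A) ∧ (B ∧ not C)) = min(1, 0) = 0
(((C → C) ∧ C) → ((A → A) ∧ (B ∧ not C))): 0.68 > 0, so result = 0
(C ∨ B) = max(0.68, 0.08) = 0.68
((C ∨ B) ∨ A) = max(0.68, 0.97) = 0.97
(C → ((C ∨ B) ∨ A)): 0.68 ≤ 0.97, so result = 1
((C → ((C ∨ B) ∨ A)) → C): 1 > 0.68, so result = 0.68
((((C → C) ∧ C) → ((A → A) ∧ (B ∧ not C))) → ((C → ((C ∨ B) ∨ A)) → C)): 0 ≤ 0.68, so result = 1
((not A → A) → ((((C → C) ∧ C) → ((A → A) ∧ (B ∧ not C))) → ((C → ((C ∨ B) ∨ A)) → C))): 1 ≤ 1, so result = 1

1.00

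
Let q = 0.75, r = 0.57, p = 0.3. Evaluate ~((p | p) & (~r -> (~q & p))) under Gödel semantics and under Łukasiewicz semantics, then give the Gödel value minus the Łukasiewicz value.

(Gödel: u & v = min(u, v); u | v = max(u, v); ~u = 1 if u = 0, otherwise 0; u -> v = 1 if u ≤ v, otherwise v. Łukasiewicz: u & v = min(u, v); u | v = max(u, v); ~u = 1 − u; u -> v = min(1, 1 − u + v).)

-0.70

Gödel evaluation:
  (p | p) = max(0.3, 0.3) = 0.3
  ~r: Gödel ¬ of 0.57 = 0 (operand ≠ 0)
  ~q: Gödel ¬ of 0.75 = 0 (operand ≠ 0)
  (~q & p) = min(0, 0.3) = 0
  (~r -> (~q & p)): 0 ≤ 0, so result = 1
  ((p | p) & (~r -> (~q & p))) = min(0.3, 1) = 0.3
  ~((p | p) & (~r -> (~q & p))): Gödel ¬ of 0.3 = 0 (operand ≠ 0)
  Gödel value = 0
Łukasiewicz evaluation:
  (p | p) = max(0.3, 0.3) = 0.3
  ~r: Łukasiewicz ¬ gives 1 − 0.57 = 0.43
  ~q: Łukasiewicz ¬ gives 1 − 0.75 = 0.25
  (~q & p) = min(0.25, 0.3) = 0.25
  (~r -> (~q & p)): min(1, 1 − 0.43 + 0.25) = 0.82
  ((p | p) & (~r -> (~q & p))) = min(0.3, 0.82) = 0.3
  ~((p | p) & (~r -> (~q & p))): Łukasiewicz ¬ gives 1 − 0.3 = 0.7
  Łukasiewicz value = 0.7
Difference: 0 − 0.7 = -0.70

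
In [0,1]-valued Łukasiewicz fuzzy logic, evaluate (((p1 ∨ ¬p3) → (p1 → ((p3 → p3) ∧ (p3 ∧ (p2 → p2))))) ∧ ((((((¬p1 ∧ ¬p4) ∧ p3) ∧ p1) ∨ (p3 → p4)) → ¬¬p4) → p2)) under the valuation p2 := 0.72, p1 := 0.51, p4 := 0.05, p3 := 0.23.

0.95

¬p3: Łukasiewicz ¬ gives 1 − 0.23 = 0.77
(p1 ∨ ¬p3) = max(0.51, 0.77) = 0.77
(p3 → p3): min(1, 1 − 0.23 + 0.23) = 1
(p2 → p2): min(1, 1 − 0.72 + 0.72) = 1
(p3 ∧ (p2 → p2)) = min(0.23, 1) = 0.23
((p3 → p3) ∧ (p3 ∧ (p2 → p2))) = min(1, 0.23) = 0.23
(p1 → ((p3 → p3) ∧ (p3 ∧ (p2 → p2)))): min(1, 1 − 0.51 + 0.23) = 0.72
((p1 ∨ ¬p3) → (p1 → ((p3 → p3) ∧ (p3 ∧ (p2 → p2))))): min(1, 1 − 0.77 + 0.72) = 0.95
¬p1: Łukasiewicz ¬ gives 1 − 0.51 = 0.49
¬p4: Łukasiewicz ¬ gives 1 − 0.05 = 0.95
(¬p1 ∧ ¬p4) = min(0.49, 0.95) = 0.49
((¬p1 ∧ ¬p4) ∧ p3) = min(0.49, 0.23) = 0.23
(((¬p1 ∧ ¬p4) ∧ p3) ∧ p1) = min(0.23, 0.51) = 0.23
(p3 → p4): min(1, 1 − 0.23 + 0.05) = 0.82
((((¬p1 ∧ ¬p4) ∧ p3) ∧ p1) ∨ (p3 → p4)) = max(0.23, 0.82) = 0.82
¬p4: Łukasiewicz ¬ gives 1 − 0.05 = 0.95
¬¬p4: Łukasiewicz ¬ gives 1 − 0.95 = 0.05
(((((¬p1 ∧ ¬p4) ∧ p3) ∧ p1) ∨ (p3 → p4)) → ¬¬p4): min(1, 1 − 0.82 + 0.05) = 0.23
((((((¬p1 ∧ ¬p4) ∧ p3) ∧ p1) ∨ (p3 → p4)) → ¬¬p4) → p2): min(1, 1 − 0.23 + 0.72) = 1
(((p1 ∨ ¬p3) → (p1 → ((p3 → p3) ∧ (p3 ∧ (p2 → p2))))) ∧ ((((((¬p1 ∧ ¬p4) ∧ p3) ∧ p1) ∨ (p3 → p4)) → ¬¬p4) → p2)) = min(0.95, 1) = 0.95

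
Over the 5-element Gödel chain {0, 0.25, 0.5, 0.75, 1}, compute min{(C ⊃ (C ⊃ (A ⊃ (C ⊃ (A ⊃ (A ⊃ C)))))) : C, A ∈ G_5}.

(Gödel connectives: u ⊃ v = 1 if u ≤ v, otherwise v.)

1.00

Every assignment gives 1. For instance at C = 0, A = 0:
  (A ⊃ C): 0 ≤ 0, so result = 1
  (A ⊃ (A ⊃ C)): 0 ≤ 1, so result = 1
  (C ⊃ (A ⊃ (A ⊃ C))): 0 ≤ 1, so result = 1
  (A ⊃ (C ⊃ (A ⊃ (A ⊃ C)))): 0 ≤ 1, so result = 1
  (C ⊃ (A ⊃ (C ⊃ (A ⊃ (A ⊃ C))))): 0 ≤ 1, so result = 1
  (C ⊃ (C ⊃ (A ⊃ (C ⊃ (A ⊃ (A ⊃ C)))))): 0 ≤ 1, so result = 1
All 25 assignments give value 1 — the formula is a G_5-tautology.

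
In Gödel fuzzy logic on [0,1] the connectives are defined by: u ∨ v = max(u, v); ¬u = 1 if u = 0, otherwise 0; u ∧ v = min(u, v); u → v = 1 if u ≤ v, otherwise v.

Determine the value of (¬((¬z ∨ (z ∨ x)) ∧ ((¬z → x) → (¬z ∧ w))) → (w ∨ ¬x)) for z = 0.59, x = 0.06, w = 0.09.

¬z: Gödel ¬ of 0.59 = 0 (operand ≠ 0)
(z ∨ x) = max(0.59, 0.06) = 0.59
(¬z ∨ (z ∨ x)) = max(0, 0.59) = 0.59
¬z: Gödel ¬ of 0.59 = 0 (operand ≠ 0)
(¬z → x): 0 ≤ 0.06, so result = 1
¬z: Gödel ¬ of 0.59 = 0 (operand ≠ 0)
(¬z ∧ w) = min(0, 0.09) = 0
((¬z → x) → (¬z ∧ w)): 1 > 0, so result = 0
((¬z ∨ (z ∨ x)) ∧ ((¬z → x) → (¬z ∧ w))) = min(0.59, 0) = 0
¬((¬z ∨ (z ∨ x)) ∧ ((¬z → x) → (¬z ∧ w))): Gödel ¬ of 0 = 1 (operand is 0)
¬x: Gödel ¬ of 0.06 = 0 (operand ≠ 0)
(w ∨ ¬x) = max(0.09, 0) = 0.09
(¬((¬z ∨ (z ∨ x)) ∧ ((¬z → x) → (¬z ∧ w))) → (w ∨ ¬x)): 1 > 0.09, so result = 0.09

0.09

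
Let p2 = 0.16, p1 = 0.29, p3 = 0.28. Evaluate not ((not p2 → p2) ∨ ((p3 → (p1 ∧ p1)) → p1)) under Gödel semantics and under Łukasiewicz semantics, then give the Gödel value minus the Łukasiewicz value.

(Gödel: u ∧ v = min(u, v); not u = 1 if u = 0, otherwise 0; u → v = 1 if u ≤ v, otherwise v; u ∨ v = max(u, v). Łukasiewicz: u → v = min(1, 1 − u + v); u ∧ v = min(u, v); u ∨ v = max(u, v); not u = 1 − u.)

-0.68

Gödel evaluation:
  not p2: Gödel ¬ of 0.16 = 0 (operand ≠ 0)
  (not p2 → p2): 0 ≤ 0.16, so result = 1
  (p1 ∧ p1) = min(0.29, 0.29) = 0.29
  (p3 → (p1 ∧ p1)): 0.28 ≤ 0.29, so result = 1
  ((p3 → (p1 ∧ p1)) → p1): 1 > 0.29, so result = 0.29
  ((not p2 → p2) ∨ ((p3 → (p1 ∧ p1)) → p1)) = max(1, 0.29) = 1
  not ((not p2 → p2) ∨ ((p3 → (p1 ∧ p1)) → p1)): Gödel ¬ of 1 = 0 (operand ≠ 0)
  Gödel value = 0
Łukasiewicz evaluation:
  not p2: Łukasiewicz ¬ gives 1 − 0.16 = 0.84
  (not p2 → p2): min(1, 1 − 0.84 + 0.16) = 0.32
  (p1 ∧ p1) = min(0.29, 0.29) = 0.29
  (p3 → (p1 ∧ p1)): min(1, 1 − 0.28 + 0.29) = 1
  ((p3 → (p1 ∧ p1)) → p1): min(1, 1 − 1 + 0.29) = 0.29
  ((not p2 → p2) ∨ ((p3 → (p1 ∧ p1)) → p1)) = max(0.32, 0.29) = 0.32
  not ((not p2 → p2) ∨ ((p3 → (p1 ∧ p1)) → p1)): Łukasiewicz ¬ gives 1 − 0.32 = 0.68
  Łukasiewicz value = 0.68
Difference: 0 − 0.68 = -0.68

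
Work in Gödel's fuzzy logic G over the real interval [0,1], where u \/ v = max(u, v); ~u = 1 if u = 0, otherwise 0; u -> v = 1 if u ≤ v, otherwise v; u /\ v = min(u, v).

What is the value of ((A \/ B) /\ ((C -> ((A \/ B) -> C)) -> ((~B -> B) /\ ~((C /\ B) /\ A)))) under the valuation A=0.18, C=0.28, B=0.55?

0.00

(A \/ B) = max(0.18, 0.55) = 0.55
(A \/ B) = max(0.18, 0.55) = 0.55
((A \/ B) -> C): 0.55 > 0.28, so result = 0.28
(C -> ((A \/ B) -> C)): 0.28 ≤ 0.28, so result = 1
~B: Gödel ¬ of 0.55 = 0 (operand ≠ 0)
(~B -> B): 0 ≤ 0.55, so result = 1
(C /\ B) = min(0.28, 0.55) = 0.28
((C /\ B) /\ A) = min(0.28, 0.18) = 0.18
~((C /\ B) /\ A): Gödel ¬ of 0.18 = 0 (operand ≠ 0)
((~B -> B) /\ ~((C /\ B) /\ A)) = min(1, 0) = 0
((C -> ((A \/ B) -> C)) -> ((~B -> B) /\ ~((C /\ B) /\ A))): 1 > 0, so result = 0
((A \/ B) /\ ((C -> ((A \/ B) -> C)) -> ((~B -> B) /\ ~((C /\ B) /\ A)))) = min(0.55, 0) = 0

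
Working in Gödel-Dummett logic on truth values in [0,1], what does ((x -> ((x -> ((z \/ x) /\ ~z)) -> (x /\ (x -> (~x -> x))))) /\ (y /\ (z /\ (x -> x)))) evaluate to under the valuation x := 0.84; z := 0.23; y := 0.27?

(z \/ x) = max(0.23, 0.84) = 0.84
~z: Gödel ¬ of 0.23 = 0 (operand ≠ 0)
((z \/ x) /\ ~z) = min(0.84, 0) = 0
(x -> ((z \/ x) /\ ~z)): 0.84 > 0, so result = 0
~x: Gödel ¬ of 0.84 = 0 (operand ≠ 0)
(~x -> x): 0 ≤ 0.84, so result = 1
(x -> (~x -> x)): 0.84 ≤ 1, so result = 1
(x /\ (x -> (~x -> x))) = min(0.84, 1) = 0.84
((x -> ((z \/ x) /\ ~z)) -> (x /\ (x -> (~x -> x)))): 0 ≤ 0.84, so result = 1
(x -> ((x -> ((z \/ x) /\ ~z)) -> (x /\ (x -> (~x -> x))))): 0.84 ≤ 1, so result = 1
(x -> x): 0.84 ≤ 0.84, so result = 1
(z /\ (x -> x)) = min(0.23, 1) = 0.23
(y /\ (z /\ (x -> x))) = min(0.27, 0.23) = 0.23
((x -> ((x -> ((z \/ x) /\ ~z)) -> (x /\ (x -> (~x -> x))))) /\ (y /\ (z /\ (x -> x)))) = min(1, 0.23) = 0.23

0.23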